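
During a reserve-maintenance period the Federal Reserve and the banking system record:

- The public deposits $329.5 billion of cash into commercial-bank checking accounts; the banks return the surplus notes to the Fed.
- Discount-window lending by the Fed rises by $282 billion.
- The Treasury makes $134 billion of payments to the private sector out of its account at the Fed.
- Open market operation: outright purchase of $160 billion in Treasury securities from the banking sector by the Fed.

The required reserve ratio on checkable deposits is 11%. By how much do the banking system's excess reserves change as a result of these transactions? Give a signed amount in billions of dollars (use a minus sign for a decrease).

Currency deposit $329.5 billion: reserves +$329.5B, deposits +$329.5B.
Discount-window loan $282 billion: reserves +$282B, deposits 0.
Government spending $134 billion: reserves +$134B, deposits +$134B.
OMO purchase (from banks) $160 billion: reserves +$160B, deposits 0.
Totals: Δreserves = +$905.5B, Δdeposits = +$463.5B.
Δrequired reserves = 11% × +$463.5B = +$50.985B.
Δexcess reserves = Δreserves − Δrequired = +$905.5B − (+$50.985B) = +$854.515 billion.

+$854.515 billion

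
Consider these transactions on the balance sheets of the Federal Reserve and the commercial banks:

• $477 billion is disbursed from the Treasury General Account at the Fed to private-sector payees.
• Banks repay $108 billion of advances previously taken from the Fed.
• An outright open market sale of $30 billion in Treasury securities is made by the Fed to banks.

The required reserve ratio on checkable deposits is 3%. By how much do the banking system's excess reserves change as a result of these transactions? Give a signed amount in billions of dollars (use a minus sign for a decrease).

+$324.69 billion

Government spending $477 billion: reserves +$477B, deposits +$477B.
Discount-window repayment $108 billion: reserves −$108B, deposits 0.
OMO sale (to banks) $30 billion: reserves −$30B, deposits 0.
Totals: Δreserves = +$339B, Δdeposits = +$477B.
Δrequired reserves = 3% × +$477B = +$14.31B.
Δexcess reserves = Δreserves − Δrequired = +$339B − (+$14.31B) = +$324.69 billion.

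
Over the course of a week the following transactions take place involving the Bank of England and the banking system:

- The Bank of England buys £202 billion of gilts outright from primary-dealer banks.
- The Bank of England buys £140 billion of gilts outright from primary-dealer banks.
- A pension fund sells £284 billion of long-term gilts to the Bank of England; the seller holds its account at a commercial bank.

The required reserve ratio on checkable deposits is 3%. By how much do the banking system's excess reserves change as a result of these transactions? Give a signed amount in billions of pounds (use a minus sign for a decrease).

+£617.48 billion

OMO purchase (from banks) £202 billion: reserves +£202B, deposits 0.
OMO purchase (from banks) £140 billion: reserves +£140B, deposits 0.
Asset purchase (from non-banks) £284 billion: reserves +£284B, deposits +£284B.
Totals: Δreserves = +£626B, Δdeposits = +£284B.
Δrequired reserves = 3% × +£284B = +£8.52B.
Δexcess reserves = Δreserves − Δrequired = +£626B − (+£8.52B) = +£617.48 billion.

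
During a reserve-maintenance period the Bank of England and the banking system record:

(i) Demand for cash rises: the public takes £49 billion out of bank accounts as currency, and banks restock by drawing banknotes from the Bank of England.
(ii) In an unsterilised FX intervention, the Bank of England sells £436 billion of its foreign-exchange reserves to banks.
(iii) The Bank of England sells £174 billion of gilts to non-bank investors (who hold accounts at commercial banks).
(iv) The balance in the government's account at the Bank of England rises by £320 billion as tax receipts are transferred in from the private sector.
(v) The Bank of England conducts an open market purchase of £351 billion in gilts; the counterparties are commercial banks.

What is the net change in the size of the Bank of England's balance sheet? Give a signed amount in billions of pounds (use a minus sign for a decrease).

-£259 billion

Currency withdrawal £49 billion: only the composition of liabilities changes → 0.
FX sale £436 billion: a Bank of England asset is shed → −£436B.
Asset sale (to non-banks) £174 billion: a Bank of England asset is shed → −£174B.
Government account inflow £320 billion: only the composition of liabilities changes → 0.
OMO purchase (from banks) £351 billion: a Bank of England asset is acquired → +£351B.
Net: 0 − 436 − 174 + 0 + 351 = -£259 billion.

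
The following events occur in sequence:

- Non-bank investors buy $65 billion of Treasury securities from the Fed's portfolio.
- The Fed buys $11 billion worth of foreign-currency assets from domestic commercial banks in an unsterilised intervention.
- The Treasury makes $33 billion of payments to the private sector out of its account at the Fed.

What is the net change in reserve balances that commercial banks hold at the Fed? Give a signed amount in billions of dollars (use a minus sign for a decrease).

Asset sale (to non-banks) $65 billion: the non-bank buyers' banks settle from reserves → −$65B.
FX purchase $11 billion: the Fed pays by crediting reserve accounts → +$11B.
Government spending $33 billion: government payments flow into bank reserve accounts → +$33B.
Net: −65 + 11 + 33 = -$21 billion.

-$21 billion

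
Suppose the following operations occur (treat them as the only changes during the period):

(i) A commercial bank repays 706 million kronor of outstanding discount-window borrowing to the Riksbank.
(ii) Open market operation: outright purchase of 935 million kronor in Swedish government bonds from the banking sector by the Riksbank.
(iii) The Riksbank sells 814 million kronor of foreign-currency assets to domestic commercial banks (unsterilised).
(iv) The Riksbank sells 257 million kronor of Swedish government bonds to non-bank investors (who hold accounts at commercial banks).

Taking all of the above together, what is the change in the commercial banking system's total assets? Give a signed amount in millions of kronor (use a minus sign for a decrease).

-963 million

Discount-window repayment 706 million kronor: bank balance sheets shrink → −706M.
OMO purchase (from banks) 935 million kronor: just an asset swap on bank balance sheets → 0.
FX sale 814 million kronor: just an asset swap on bank balance sheets → 0.
Asset sale (to non-banks) 257 million kronor: bank balance sheets shrink → −257M.
Net: −706 + 0 + 0 − 257 = -963 million.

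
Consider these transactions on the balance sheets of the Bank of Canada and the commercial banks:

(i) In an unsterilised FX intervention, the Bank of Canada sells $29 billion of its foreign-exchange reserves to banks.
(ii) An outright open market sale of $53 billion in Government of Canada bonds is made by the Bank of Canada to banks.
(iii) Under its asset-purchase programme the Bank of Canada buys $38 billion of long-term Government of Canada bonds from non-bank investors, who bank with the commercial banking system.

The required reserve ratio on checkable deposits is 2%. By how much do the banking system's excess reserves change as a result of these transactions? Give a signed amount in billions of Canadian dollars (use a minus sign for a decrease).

-$44.76 billion

FX sale $29 billion: reserves −$29B, deposits 0.
OMO sale (to banks) $53 billion: reserves −$53B, deposits 0.
Asset purchase (from non-banks) $38 billion: reserves +$38B, deposits +$38B.
Totals: Δreserves = −$44B, Δdeposits = +$38B.
Δrequired reserves = 2% × +$38B = +$0.76B.
Δexcess reserves = Δreserves − Δrequired = −$44B − (+$0.76B) = -$44.76 billion.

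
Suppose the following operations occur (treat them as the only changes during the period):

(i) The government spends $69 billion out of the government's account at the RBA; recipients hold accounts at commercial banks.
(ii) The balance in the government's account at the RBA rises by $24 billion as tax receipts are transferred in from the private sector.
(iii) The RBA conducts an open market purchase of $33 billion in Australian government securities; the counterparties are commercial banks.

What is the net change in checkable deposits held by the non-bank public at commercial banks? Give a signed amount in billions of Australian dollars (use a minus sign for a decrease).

+$45 billion

Government spending $69 billion: non-bank counterparties' bank balances rise → +$69B.
Government account inflow $24 billion: non-bank counterparties' bank balances fall → −$24B.
OMO purchase (from banks) $33 billion: the counterparty is a bank, so public deposits are unchanged → 0.
Net: 69 − 24 + 0 = +$45 billion.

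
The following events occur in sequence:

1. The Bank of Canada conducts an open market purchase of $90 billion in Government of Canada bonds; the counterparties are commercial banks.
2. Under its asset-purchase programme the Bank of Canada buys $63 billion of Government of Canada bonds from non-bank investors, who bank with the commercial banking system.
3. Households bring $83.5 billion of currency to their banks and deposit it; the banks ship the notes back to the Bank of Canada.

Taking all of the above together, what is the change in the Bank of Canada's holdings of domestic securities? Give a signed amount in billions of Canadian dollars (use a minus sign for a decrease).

OMO purchase (from banks) $90 billion: securities added to the Bank of Canada's portfolio → +$90B.
Asset purchase (from non-banks) $63 billion: securities added to the Bank of Canada's portfolio → +$63B.
Currency deposit $83.5 billion: the Bank of Canada's securities portfolio is untouched → 0.
Net: 90 + 63 + 0 = +$153 billion.

+$153 billion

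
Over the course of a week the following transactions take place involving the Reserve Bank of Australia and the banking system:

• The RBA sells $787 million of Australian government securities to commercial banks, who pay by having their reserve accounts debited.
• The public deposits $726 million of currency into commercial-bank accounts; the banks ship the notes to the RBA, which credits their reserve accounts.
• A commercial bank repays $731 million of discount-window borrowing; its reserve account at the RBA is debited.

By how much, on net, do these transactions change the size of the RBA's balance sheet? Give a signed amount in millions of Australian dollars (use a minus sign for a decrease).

RBA balance sheet:
  Assets:      Securities −$787M, Loans to banks −$731M
  Liabilities: Bank reserves −$792M, Currency in circulation −$726M
Change in total RBA assets = -$1518 million.

-$1518 million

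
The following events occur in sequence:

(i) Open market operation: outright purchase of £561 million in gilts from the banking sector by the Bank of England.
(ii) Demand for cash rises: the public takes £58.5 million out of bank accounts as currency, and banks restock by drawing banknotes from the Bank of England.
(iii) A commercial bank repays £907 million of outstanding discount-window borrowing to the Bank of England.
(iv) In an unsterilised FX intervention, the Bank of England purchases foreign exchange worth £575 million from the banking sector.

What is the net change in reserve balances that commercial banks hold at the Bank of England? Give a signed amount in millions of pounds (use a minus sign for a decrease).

Bank of England balance sheet:
  Assets:      Securities +£561M, Loans to banks −£907M, Foreign assets +£575M
  Liabilities: Bank reserves +£170.5M, Currency in circulation +£58.5M
Commercial banking system:
  Assets:      Reserves at CB +£170.5M, Securities −£561M, Foreign assets −£575M
  Liabilities: Checkable deposits −£58.5M, Borrowings from CB −£907M
So the change in reserve balances that commercial banks hold at the Bank of England is +£170.5 million.

+£170.5 million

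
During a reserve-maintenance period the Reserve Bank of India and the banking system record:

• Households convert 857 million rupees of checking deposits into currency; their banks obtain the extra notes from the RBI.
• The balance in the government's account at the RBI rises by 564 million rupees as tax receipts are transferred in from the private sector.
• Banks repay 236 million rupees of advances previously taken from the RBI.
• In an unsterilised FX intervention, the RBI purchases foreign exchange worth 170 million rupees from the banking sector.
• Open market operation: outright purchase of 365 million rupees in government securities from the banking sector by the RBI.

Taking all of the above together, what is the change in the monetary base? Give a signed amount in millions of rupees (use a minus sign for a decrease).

-265 million

RBI balance sheet:
  Assets:      Securities +365M, Loans to banks −236M, Foreign assets +170M
  Liabilities: Bank reserves −1122M, Currency in circulation +857M, Government deposits +564M
Monetary base = currency + reserves: +857M + (−1122M) = -265 million.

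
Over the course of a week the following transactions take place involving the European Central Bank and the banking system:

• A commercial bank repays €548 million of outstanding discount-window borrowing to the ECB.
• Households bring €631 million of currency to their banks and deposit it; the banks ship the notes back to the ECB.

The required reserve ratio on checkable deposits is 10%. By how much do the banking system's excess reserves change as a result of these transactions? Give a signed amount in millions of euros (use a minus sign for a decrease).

+€19.9 million

Discount-window repayment €548 million: reserves −€548M, deposits 0.
Currency deposit €631 million: reserves +€631M, deposits +€631M.
Totals: Δreserves = +€83M, Δdeposits = +€631M.
Δrequired reserves = 10% × +€631M = +€63.1M.
Δexcess reserves = Δreserves − Δrequired = +€83M − (+€63.1M) = +€19.9 million.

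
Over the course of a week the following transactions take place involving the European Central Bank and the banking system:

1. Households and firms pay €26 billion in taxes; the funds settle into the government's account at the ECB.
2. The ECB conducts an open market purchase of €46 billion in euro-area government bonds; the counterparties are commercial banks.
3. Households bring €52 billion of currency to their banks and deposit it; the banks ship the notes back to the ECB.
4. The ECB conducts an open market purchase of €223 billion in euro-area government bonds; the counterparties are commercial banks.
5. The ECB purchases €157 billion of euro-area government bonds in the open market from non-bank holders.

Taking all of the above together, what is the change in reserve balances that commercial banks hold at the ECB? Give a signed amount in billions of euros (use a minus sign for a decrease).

Government account inflow €26 billion: funds move from bank reserves into the government account → −€26B.
OMO purchase (from banks) €46 billion: the ECB pays by crediting reserve accounts → +€46B.
Currency deposit €52 billion: returned notes are swapped for reserve credit → +€52B.
OMO purchase (from banks) €223 billion: the ECB pays by crediting reserve accounts → +€223B.
Asset purchase (from non-banks) €157 billion: the ECB pays by crediting reserve accounts → +€157B.
Net: −26 + 46 + 52 + 223 + 157 = +€452 billion.

+€452 billion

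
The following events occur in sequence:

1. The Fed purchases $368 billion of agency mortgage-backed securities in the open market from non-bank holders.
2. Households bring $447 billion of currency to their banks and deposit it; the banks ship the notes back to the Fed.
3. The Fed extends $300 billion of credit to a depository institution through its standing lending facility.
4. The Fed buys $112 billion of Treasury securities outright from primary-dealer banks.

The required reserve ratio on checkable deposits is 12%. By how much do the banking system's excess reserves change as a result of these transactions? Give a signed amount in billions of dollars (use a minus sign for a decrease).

+$1129.2 billion

Asset purchase (from non-banks) $368 billion: reserves +$368B, deposits +$368B.
Currency deposit $447 billion: reserves +$447B, deposits +$447B.
Discount-window loan $300 billion: reserves +$300B, deposits 0.
OMO purchase (from banks) $112 billion: reserves +$112B, deposits 0.
Totals: Δreserves = +$1227B, Δdeposits = +$815B.
Δrequired reserves = 12% × +$815B = +$97.8B.
Δexcess reserves = Δreserves − Δrequired = +$1227B − (+$97.8B) = +$1129.2 billion.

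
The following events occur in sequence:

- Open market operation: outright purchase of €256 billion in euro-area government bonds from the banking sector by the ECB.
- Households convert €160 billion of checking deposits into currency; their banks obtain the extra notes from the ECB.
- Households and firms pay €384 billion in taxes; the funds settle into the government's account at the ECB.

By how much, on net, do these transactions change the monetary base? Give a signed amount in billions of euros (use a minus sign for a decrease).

ECB balance sheet:
  Assets:      Securities +€256B
  Liabilities: Bank reserves −€288B, Currency in circulation +€160B, Government deposits +€384B
Commercial banking system:
  Assets:      Reserves at CB −€288B, Securities −€256B
  Liabilities: Checkable deposits −€544B
Monetary base = currency + reserves: +€160B + (−€288B) = -€128 billion.

-€128 billion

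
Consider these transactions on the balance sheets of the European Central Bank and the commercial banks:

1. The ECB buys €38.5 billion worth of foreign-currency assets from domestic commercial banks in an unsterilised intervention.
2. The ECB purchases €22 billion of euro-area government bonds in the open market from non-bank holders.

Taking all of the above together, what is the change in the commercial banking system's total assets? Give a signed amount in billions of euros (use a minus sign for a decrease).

ECB balance sheet:
  Assets:      Securities +€22B, Foreign assets +€38.5B
  Liabilities: Bank reserves +€60.5B
Commercial banking system:
  Assets:      Reserves at CB +€60.5B, Foreign assets −€38.5B
  Liabilities: Checkable deposits +€22B
Change in total bank assets = +€22 billion.

+€22 billion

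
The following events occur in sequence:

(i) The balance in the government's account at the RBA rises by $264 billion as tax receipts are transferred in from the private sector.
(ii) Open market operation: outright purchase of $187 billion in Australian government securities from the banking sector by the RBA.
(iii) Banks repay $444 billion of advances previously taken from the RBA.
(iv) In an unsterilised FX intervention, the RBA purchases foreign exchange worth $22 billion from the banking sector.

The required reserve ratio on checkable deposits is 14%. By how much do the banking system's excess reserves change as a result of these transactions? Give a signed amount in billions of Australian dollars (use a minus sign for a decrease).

Government account inflow $264 billion: reserves −$264B, deposits −$264B.
OMO purchase (from banks) $187 billion: reserves +$187B, deposits 0.
Discount-window repayment $444 billion: reserves −$444B, deposits 0.
FX purchase $22 billion: reserves +$22B, deposits 0.
Totals: Δreserves = −$499B, Δdeposits = −$264B.
Δrequired reserves = 14% × −$264B = −$36.96B.
Δexcess reserves = Δreserves − Δrequired = −$499B − (−$36.96B) = -$462.04 billion.

-$462.04 billion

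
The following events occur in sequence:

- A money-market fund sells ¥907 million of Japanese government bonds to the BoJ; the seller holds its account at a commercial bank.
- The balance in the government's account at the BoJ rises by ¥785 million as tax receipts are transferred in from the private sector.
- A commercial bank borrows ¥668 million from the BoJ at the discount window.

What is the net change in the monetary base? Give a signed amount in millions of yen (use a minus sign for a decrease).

Asset purchase (from non-banks) ¥907 million: BoJ balance sheet expands → +¥907M.
Government account inflow ¥785 million: reserves shift to a non-base liability → −¥785M.
Discount-window loan ¥668 million: BoJ balance sheet expands → +¥668M.
Net: 907 − 785 + 668 = +¥790 million.

+¥790 million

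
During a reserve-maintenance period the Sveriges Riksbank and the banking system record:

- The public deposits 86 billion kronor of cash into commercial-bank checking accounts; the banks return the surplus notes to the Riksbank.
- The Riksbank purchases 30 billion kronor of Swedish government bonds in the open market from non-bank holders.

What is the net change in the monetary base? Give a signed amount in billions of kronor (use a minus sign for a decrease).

+30 billion

Riksbank balance sheet:
  Assets:      Securities +30B
  Liabilities: Bank reserves +116B, Currency in circulation −86B
Commercial banking system:
  Assets:      Reserves at CB +116B
  Liabilities: Checkable deposits +116B
Monetary base = currency + reserves: −86B + (+116B) = +30 billion.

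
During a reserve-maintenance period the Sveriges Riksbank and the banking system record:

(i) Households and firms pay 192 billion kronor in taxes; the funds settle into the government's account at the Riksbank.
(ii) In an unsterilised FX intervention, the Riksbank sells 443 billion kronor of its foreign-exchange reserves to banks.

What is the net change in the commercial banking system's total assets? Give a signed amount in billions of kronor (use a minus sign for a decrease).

Government account inflow 192 billion kronor: bank balance sheets shrink → −192B.
FX sale 443 billion kronor: just an asset swap on bank balance sheets → 0.
Net: −192 + 0 = -192 billion.

-192 billion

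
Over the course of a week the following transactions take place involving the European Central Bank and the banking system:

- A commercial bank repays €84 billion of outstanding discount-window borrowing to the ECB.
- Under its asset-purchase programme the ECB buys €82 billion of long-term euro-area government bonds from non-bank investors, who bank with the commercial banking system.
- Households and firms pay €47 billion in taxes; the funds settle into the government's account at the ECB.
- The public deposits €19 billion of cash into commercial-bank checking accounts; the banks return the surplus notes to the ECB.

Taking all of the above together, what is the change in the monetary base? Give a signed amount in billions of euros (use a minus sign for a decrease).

Discount-window repayment €84 billion: ECB balance sheet contracts → −€84B.
Asset purchase (from non-banks) €82 billion: ECB balance sheet expands → +€82B.
Government account inflow €47 billion: reserves shift to a non-base liability → −€47B.
Currency deposit €19 billion: just a shift between currency and reserves — both are base money → 0.
Net: −84 + 82 − 47 + 0 = -€49 billion.

-€49 billion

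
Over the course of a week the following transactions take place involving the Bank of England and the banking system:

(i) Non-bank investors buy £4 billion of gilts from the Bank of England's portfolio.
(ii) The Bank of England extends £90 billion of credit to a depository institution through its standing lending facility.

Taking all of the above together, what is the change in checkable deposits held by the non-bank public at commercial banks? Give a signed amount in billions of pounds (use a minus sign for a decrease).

Asset sale (to non-banks) £4 billion: non-bank counterparties' bank balances fall → −£4B.
Discount-window loan £90 billion: the counterparty is a bank, so public deposits are unchanged → 0.
Net: −4 + 0 = -£4 billion.

-£4 billion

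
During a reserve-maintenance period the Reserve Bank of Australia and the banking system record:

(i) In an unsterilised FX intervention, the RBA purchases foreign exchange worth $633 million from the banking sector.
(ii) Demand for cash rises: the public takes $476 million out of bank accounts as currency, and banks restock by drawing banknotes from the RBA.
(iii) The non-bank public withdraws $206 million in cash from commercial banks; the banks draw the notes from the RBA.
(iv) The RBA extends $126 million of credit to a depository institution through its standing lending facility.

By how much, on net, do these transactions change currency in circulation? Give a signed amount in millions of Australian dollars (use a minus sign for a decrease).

FX purchase $633 million: no currency enters or leaves circulation → 0.
Currency withdrawal $476 million: notes leave the central bank → +$476M.
Currency withdrawal $206 million: notes leave the central bank → +$206M.
Discount-window loan $126 million: no currency enters or leaves circulation → 0.
Net: 0 + 476 + 206 + 0 = +$682 million.

+$682 million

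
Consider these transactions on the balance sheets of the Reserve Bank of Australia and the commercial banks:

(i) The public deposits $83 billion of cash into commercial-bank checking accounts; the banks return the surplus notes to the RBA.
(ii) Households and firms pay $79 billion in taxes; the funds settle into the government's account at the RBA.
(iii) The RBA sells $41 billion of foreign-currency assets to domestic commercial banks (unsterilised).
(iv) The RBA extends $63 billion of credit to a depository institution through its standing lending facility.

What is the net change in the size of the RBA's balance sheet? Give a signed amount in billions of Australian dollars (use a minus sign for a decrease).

+$22 billion

Currency deposit $83 billion: only the composition of liabilities changes → 0.
Government account inflow $79 billion: only the composition of liabilities changes → 0.
FX sale $41 billion: an RBA asset is shed → −$41B.
Discount-window loan $63 billion: an RBA asset is acquired → +$63B.
Net: 0 + 0 − 41 + 63 = +$22 billion.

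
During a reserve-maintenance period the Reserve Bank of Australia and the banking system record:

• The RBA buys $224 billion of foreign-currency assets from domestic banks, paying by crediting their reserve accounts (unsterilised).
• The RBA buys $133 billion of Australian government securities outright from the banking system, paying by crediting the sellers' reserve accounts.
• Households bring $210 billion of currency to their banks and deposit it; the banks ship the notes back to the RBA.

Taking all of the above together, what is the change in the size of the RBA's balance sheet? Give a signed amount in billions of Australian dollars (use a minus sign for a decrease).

FX purchase $224 billion: an RBA asset is acquired → +$224B.
OMO purchase (from banks) $133 billion: an RBA asset is acquired → +$133B.
Currency deposit $210 billion: only the composition of liabilities changes → 0.
Net: 224 + 133 + 0 = +$357 billion.

+$357 billion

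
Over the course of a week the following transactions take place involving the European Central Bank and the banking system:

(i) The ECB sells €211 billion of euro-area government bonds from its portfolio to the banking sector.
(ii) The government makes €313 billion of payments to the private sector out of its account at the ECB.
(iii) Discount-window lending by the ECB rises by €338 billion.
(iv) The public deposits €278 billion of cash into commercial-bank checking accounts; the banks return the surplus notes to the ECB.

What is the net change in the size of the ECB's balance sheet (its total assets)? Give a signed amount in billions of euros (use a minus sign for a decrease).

OMO sale (to banks) €211 billion: an ECB asset is shed → −€211B.
Government spending €313 billion: only the composition of liabilities changes → 0.
Discount-window loan €338 billion: an ECB asset is acquired → +€338B.
Currency deposit €278 billion: only the composition of liabilities changes → 0.
Net: −211 + 0 + 338 + 0 = +€127 billion.

+€127 billion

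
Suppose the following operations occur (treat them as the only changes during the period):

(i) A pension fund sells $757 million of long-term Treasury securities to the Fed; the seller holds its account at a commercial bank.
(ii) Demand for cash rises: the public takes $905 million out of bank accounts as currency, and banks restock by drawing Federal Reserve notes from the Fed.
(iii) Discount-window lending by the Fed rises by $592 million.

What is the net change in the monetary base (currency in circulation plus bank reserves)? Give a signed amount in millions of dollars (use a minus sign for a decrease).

Asset purchase (from non-banks) $757 million: Fed balance sheet expands → +$757M.
Currency withdrawal $905 million: just a shift between currency and reserves — both are base money → 0.
Discount-window loan $592 million: Fed balance sheet expands → +$592M.
Net: 757 + 0 + 592 = +$1349 million.

+$1349 million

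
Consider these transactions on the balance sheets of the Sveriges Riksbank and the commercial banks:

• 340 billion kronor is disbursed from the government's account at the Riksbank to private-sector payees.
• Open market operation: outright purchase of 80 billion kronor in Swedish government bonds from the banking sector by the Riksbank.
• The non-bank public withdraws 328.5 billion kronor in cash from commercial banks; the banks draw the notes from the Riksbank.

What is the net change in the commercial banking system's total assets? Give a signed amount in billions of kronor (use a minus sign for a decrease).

+11.5 billion

Riksbank balance sheet:
  Assets:      Securities +80B
  Liabilities: Bank reserves +91.5B, Currency in circulation +328.5B, Government deposits −340B
Commercial banking system:
  Assets:      Reserves at CB +91.5B, Securities −80B
  Liabilities: Checkable deposits +11.5B
Change in total bank assets = +11.5 billion.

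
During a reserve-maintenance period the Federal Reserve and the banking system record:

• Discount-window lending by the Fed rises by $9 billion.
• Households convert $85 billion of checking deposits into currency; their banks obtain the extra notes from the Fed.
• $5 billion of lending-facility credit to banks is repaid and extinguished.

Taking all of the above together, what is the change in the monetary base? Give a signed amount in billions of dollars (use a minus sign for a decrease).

+$4 billion

Fed balance sheet:
  Assets:      Loans to banks +$4B
  Liabilities: Bank reserves −$81B, Currency in circulation +$85B
Monetary base = currency + reserves: +$85B + (−$81B) = +$4 billion.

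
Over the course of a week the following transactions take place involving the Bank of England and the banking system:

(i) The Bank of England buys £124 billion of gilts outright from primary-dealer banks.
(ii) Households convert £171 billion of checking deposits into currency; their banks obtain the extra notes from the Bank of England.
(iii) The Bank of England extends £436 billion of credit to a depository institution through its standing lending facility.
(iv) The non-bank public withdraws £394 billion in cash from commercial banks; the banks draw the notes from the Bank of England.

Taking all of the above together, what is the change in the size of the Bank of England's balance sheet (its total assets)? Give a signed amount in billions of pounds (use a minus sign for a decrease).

OMO purchase (from banks) £124 billion: a Bank of England asset is acquired → +£124B.
Currency withdrawal £171 billion: only the composition of liabilities changes → 0.
Discount-window loan £436 billion: a Bank of England asset is acquired → +£436B.
Currency withdrawal £394 billion: only the composition of liabilities changes → 0.
Net: 124 + 0 + 436 + 0 = +£560 billion.

+£560 billion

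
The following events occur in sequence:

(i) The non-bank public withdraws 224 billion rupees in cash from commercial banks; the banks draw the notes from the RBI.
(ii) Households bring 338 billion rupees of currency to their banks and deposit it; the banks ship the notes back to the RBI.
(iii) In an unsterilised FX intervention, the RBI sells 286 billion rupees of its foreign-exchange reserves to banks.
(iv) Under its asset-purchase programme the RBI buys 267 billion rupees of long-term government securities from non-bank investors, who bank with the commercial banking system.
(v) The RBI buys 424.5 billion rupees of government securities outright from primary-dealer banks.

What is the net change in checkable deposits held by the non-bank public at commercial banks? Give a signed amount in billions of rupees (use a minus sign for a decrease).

RBI balance sheet:
  Assets:      Securities +691.5B, Foreign assets −286B
  Liabilities: Bank reserves +519.5B, Currency in circulation −114B
Commercial banking system:
  Assets:      Reserves at CB +519.5B, Securities −424.5B, Foreign assets +286B
  Liabilities: Checkable deposits +381B
So the change in checkable deposits held by the non-bank public at commercial banks is +381 billion.

+381 billion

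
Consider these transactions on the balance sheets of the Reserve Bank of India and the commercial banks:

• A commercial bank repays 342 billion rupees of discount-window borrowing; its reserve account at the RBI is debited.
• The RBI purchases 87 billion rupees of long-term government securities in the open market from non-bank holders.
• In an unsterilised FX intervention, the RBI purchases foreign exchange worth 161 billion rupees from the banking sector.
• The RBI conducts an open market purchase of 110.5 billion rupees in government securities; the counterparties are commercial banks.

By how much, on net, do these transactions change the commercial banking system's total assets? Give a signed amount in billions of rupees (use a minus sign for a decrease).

RBI balance sheet:
  Assets:      Securities +197.5B, Loans to banks −342B, Foreign assets +161B
  Liabilities: Bank reserves +16.5B
Commercial banking system:
  Assets:      Reserves at CB +16.5B, Securities −110.5B, Foreign assets −161B
  Liabilities: Checkable deposits +87B, Borrowings from CB −342B
Change in total bank assets = -255 billion.

-255 billion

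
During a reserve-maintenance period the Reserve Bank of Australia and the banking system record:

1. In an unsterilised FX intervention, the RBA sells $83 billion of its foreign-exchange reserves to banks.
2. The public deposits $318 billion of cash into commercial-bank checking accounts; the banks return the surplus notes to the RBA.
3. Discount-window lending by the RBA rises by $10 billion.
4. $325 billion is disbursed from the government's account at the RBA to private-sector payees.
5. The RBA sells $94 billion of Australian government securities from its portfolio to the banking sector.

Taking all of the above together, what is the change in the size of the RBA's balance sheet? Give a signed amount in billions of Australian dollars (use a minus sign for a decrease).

-$167 billion

FX sale $83 billion: an RBA asset is shed → −$83B.
Currency deposit $318 billion: only the composition of liabilities changes → 0.
Discount-window loan $10 billion: an RBA asset is acquired → +$10B.
Government spending $325 billion: only the composition of liabilities changes → 0.
OMO sale (to banks) $94 billion: an RBA asset is shed → −$94B.
Net: −83 + 0 + 10 + 0 − 94 = -$167 billion.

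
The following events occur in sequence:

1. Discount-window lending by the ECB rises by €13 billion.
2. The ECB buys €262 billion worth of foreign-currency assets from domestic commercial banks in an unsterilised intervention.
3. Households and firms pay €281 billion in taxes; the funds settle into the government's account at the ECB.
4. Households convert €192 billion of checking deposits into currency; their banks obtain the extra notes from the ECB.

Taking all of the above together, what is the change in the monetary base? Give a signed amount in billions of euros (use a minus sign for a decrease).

ECB balance sheet:
  Assets:      Loans to banks +€13B, Foreign assets +€262B
  Liabilities: Bank reserves −€198B, Currency in circulation +€192B, Government deposits +€281B
Monetary base = currency + reserves: +€192B + (−€198B) = -€6 billion.

-€6 billion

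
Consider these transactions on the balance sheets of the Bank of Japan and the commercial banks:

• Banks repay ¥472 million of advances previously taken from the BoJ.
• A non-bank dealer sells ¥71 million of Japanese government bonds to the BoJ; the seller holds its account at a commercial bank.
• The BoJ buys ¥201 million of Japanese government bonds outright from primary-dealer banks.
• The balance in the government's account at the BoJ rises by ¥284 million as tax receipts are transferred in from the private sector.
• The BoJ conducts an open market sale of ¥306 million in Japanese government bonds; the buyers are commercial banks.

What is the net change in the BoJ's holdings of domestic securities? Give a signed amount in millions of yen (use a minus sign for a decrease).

-¥34 million

Discount-window repayment ¥472 million: the BoJ's securities portfolio is untouched → 0.
Asset purchase (from non-banks) ¥71 million: securities added to the BoJ's portfolio → +¥71M.
OMO purchase (from banks) ¥201 million: securities added to the BoJ's portfolio → +¥201M.
Government account inflow ¥284 million: the BoJ's securities portfolio is untouched → 0.
OMO sale (to banks) ¥306 million: securities removed from the BoJ's portfolio → −¥306M.
Net: 0 + 71 + 201 + 0 − 306 = -¥34 million.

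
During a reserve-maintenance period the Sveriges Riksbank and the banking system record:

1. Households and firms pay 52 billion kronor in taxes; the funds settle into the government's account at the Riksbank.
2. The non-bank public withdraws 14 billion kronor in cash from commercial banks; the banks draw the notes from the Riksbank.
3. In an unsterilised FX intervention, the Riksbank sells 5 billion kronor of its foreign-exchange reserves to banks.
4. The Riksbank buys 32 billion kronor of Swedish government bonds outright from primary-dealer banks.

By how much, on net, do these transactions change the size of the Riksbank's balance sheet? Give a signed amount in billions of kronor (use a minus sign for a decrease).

+27 billion

Government account inflow 52 billion kronor: only the composition of liabilities changes → 0.
Currency withdrawal 14 billion kronor: only the composition of liabilities changes → 0.
FX sale 5 billion kronor: a Riksbank asset is shed → −5B.
OMO purchase (from banks) 32 billion kronor: a Riksbank asset is acquired → +32B.
Net: 0 + 0 − 5 + 32 = +27 billion.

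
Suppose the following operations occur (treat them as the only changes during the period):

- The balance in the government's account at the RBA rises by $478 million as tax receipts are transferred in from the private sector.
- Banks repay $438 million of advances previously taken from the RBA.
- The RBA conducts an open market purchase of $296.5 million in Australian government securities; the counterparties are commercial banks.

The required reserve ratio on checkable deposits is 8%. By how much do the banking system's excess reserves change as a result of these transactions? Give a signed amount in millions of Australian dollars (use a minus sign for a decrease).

-$581.26 million

Government account inflow $478 million: reserves −$478M, deposits −$478M.
Discount-window repayment $438 million: reserves −$438M, deposits 0.
OMO purchase (from banks) $296.5 million: reserves +$296.5M, deposits 0.
Totals: Δreserves = −$619.5M, Δdeposits = −$478M.
Δrequired reserves = 8% × −$478M = −$38.24M.
Δexcess reserves = Δreserves − Δrequired = −$619.5M − (−$38.24M) = -$581.26 million.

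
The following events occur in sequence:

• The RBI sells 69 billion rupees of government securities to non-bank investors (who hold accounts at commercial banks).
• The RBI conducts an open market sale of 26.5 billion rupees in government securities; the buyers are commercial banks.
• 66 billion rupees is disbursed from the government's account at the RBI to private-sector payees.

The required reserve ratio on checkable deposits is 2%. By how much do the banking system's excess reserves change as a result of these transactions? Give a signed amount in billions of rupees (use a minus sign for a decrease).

Asset sale (to non-banks) 69 billion rupees: reserves −69B, deposits −69B.
OMO sale (to banks) 26.5 billion rupees: reserves −26.5B, deposits 0.
Government spending 66 billion rupees: reserves +66B, deposits +66B.
Totals: Δreserves = −29.5B, Δdeposits = −3B.
Δrequired reserves = 2% × −3B = −0.06B.
Δexcess reserves = Δreserves − Δrequired = −29.5B − (−0.06B) = -29.44 billion.

-29.44 billion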